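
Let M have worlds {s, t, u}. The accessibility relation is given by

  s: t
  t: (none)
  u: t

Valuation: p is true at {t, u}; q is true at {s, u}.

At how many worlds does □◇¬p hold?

s: successors {t}; ◇¬p there: t:F. ✗
t: no successors, so □◇¬p holds vacuously. ✓
u: successors {t}; ◇¬p there: t:F. ✗
Satisfying worlds: {t}.

1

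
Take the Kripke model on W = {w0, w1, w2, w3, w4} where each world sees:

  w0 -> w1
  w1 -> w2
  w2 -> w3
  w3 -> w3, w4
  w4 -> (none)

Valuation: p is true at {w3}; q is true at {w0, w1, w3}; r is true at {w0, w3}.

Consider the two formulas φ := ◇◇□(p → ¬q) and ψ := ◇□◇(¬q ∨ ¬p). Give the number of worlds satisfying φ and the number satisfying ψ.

2 and 2

For ◇◇□(p → ¬q):
w0: successors {w1}; ◇□(p → ¬q) there: w1:F. ✗
w1: successors {w2}; ◇□(p → ¬q) there: w2:F. ✗
w2: successors {w3}; ◇□(p → ¬q) there: w3:T. ✓
w3: successors {w3, w4}; ◇□(p → ¬q) there: w3:T, w4:F. ✓
w4: no successors, so ◇◇□(p → ¬q) fails. ✗
— 2 worlds.
For ◇□◇(¬q ∨ ¬p):
w0: successors {w1}; □◇(¬q ∨ ¬p) there: w1:F. ✗
w1: successors {w2}; □◇(¬q ∨ ¬p) there: w2:T. ✓
w2: successors {w3}; □◇(¬q ∨ ¬p) there: w3:F. ✗
w3: successors {w3, w4}; □◇(¬q ∨ ¬p) there: w3:F, w4:T. ✓
w4: no successors, so ◇□◇(¬q ∨ ¬p) fails. ✗
— 2 worlds.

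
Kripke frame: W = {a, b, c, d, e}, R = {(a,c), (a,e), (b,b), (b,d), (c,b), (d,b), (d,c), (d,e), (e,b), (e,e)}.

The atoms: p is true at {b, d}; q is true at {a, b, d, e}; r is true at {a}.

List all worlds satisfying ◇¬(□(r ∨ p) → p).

{a, d}

a: successors {c, e}; ¬(□(r ∨ p) → p) there: c:T, e:F. ✓
b: successors {b, d}; ¬(□(r ∨ p) → p) there: b:F, d:F. ✗
c: successors {b}; ¬(□(r ∨ p) → p) there: b:F. ✗
d: successors {b, c, e}; ¬(□(r ∨ p) → p) there: b:F, c:T, e:F. ✓
e: successors {b, e}; ¬(□(r ∨ p) → p) there: b:F, e:F. ✗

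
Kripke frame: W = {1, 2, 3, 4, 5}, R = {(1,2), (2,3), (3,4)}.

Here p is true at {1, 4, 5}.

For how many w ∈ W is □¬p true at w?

4

1: successors {2}; ¬p there: 2:T. ✓
2: successors {3}; ¬p there: 3:T. ✓
3: successors {4}; ¬p there: 4:F. ✗
4: no successors, so □¬p holds vacuously. ✓
5: no successors, so □¬p holds vacuously. ✓
Satisfying worlds: {1, 2, 4, 5}.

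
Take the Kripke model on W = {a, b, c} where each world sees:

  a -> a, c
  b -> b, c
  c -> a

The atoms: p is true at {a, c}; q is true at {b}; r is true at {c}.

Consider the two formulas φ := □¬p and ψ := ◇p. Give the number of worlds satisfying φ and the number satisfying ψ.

For □¬p:
a: successors {a, c}; ¬p there: a:F, c:F. ✗
b: successors {b, c}; ¬p there: b:T, c:F. ✗
c: successors {a}; ¬p there: a:F. ✗
— 0 worlds.
For ◇p:
a: successors {a, c}; p there: a:T, c:T. ✓
b: successors {b, c}; p there: b:F, c:T. ✓
c: successors {a}; p there: a:T. ✓
— 3 worlds.

0 and 3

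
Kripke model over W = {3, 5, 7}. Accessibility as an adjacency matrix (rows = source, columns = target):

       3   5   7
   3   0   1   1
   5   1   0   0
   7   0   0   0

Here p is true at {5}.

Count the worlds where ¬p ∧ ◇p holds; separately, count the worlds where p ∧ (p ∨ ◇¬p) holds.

1 and 1

For ¬p ∧ ◇p:
3: ¬p is T, ◇p is T. ✓
5: ¬p is F, ◇p is F. ✗
7: ¬p is T, ◇p is F. ✗
— 1 world.
For p ∧ (p ∨ ◇¬p):
3: p is F, p ∨ ◇¬p is T. ✗
5: p is T, p ∨ ◇¬p is T. ✓
7: p is F, p ∨ ◇¬p is F. ✗
— 1 world.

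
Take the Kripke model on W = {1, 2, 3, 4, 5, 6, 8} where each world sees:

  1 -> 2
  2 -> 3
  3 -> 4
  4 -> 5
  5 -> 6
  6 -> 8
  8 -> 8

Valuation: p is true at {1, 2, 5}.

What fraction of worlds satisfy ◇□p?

1: successors {2}; □p there: 2:F. ✗
2: successors {3}; □p there: 3:F. ✗
3: successors {4}; □p there: 4:T. ✓
4: successors {5}; □p there: 5:F. ✗
5: successors {6}; □p there: 6:F. ✗
6: successors {8}; □p there: 8:F. ✗
8: successors {8}; □p there: 8:F. ✗
That's 1 of 7 worlds, so 1/7.

1/7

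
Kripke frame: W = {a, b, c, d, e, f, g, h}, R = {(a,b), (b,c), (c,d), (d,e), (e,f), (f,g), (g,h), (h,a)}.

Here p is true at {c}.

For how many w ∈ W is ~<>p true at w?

7

a: <>p is F. ✓
b: <>p is T. ✗
c: <>p is F. ✓
d: <>p is F. ✓
e: <>p is F. ✓
f: <>p is F. ✓
g: <>p is F. ✓
h: <>p is F. ✓
Satisfying worlds: {a, c, d, e, f, g, h}.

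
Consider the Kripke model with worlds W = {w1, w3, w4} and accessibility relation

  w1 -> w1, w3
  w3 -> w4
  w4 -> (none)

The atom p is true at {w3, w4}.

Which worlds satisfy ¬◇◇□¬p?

w1: ◇◇□¬p is T. ✗
w3: ◇◇□¬p is F. ✓
w4: ◇◇□¬p is F. ✓

{w3, w4}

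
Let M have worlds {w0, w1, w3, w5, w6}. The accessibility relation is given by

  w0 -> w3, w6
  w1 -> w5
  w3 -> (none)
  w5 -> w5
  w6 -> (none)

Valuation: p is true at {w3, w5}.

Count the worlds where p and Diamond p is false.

4

w0: p is F, Diamond p is T. ✗
w1: p is F, Diamond p is T. ✗
w3: p is T, Diamond p is F. ✗
w5: p is T, Diamond p is T. ✓
w6: p is F, Diamond p is F. ✗
Satisfying worlds: {w5}.
So p and Diamond p fails at the other 4 worlds.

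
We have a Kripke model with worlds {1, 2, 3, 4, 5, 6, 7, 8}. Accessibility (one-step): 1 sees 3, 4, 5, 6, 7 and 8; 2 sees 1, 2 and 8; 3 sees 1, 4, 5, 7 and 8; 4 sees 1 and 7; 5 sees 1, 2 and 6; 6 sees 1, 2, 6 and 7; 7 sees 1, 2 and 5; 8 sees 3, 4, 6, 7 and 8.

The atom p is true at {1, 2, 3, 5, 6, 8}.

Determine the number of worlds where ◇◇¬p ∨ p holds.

1: ◇◇¬p is T, p is T. ✓
2: ◇◇¬p is T, p is T. ✓
3: ◇◇¬p is T, p is T. ✓
4: ◇◇¬p is T, p is F. ✓
5: ◇◇¬p is T, p is T. ✓
6: ◇◇¬p is T, p is T. ✓
7: ◇◇¬p is T, p is F. ✓
8: ◇◇¬p is T, p is T. ✓
Satisfying worlds: {1, 2, 3, 4, 5, 6, 7, 8}.

8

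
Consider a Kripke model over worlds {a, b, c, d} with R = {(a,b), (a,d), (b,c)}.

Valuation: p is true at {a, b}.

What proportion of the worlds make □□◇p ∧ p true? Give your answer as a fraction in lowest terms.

1/4

a: □□◇p is F, p is T. ✗
b: □□◇p is T, p is T. ✓
c: □□◇p is T, p is F. ✗
d: □□◇p is T, p is F. ✗
That's 1 of 4 worlds, so 1/4.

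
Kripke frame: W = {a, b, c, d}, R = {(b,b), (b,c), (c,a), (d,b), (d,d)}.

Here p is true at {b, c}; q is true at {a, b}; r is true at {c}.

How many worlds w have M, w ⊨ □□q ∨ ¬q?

3

a: □□q is T, ¬q is F. ✓
b: □□q is F, ¬q is F. ✗
c: □□q is T, ¬q is T. ✓
d: □□q is F, ¬q is T. ✓
Satisfying worlds: {a, c, d}.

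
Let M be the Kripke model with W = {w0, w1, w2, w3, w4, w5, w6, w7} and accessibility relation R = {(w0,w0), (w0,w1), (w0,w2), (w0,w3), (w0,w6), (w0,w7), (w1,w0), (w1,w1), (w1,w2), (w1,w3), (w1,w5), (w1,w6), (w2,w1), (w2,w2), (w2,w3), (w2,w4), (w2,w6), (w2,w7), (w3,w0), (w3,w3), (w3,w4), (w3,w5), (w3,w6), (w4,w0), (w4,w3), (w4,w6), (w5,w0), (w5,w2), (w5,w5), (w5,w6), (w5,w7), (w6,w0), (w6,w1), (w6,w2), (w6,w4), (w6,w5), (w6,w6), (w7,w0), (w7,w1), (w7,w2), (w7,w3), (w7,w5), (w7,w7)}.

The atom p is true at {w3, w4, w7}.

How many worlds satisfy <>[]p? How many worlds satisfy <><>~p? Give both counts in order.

For <>[]p:
w0: successors {w0, w1, w2, w3, w6, w7}; []p there: w0:F, w1:F, w2:F, w3:F, w6:F, w7:F. ✗
w1: successors {w0, w1, w2, w3, w5, w6}; []p there: w0:F, w1:F, w2:F, w3:F, w5:F, w6:F. ✗
w2: successors {w1, w2, w3, w4, w6, w7}; []p there: w1:F, w2:F, w3:F, w4:F, w6:F, w7:F. ✗
w3: successors {w0, w3, w4, w5, w6}; []p there: w0:F, w3:F, w4:F, w5:F, w6:F. ✗
w4: successors {w0, w3, w6}; []p there: w0:F, w3:F, w6:F. ✗
w5: successors {w0, w2, w5, w6, w7}; []p there: w0:F, w2:F, w5:F, w6:F, w7:F. ✗
w6: successors {w0, w1, w2, w4, w5, w6}; []p there: w0:F, w1:F, w2:F, w4:F, w5:F, w6:F. ✗
w7: successors {w0, w1, w2, w3, w5, w7}; []p there: w0:F, w1:F, w2:F, w3:F, w5:F, w7:F. ✗
— 0 worlds.
For <><>~p:
w0: successors {w0, w1, w2, w3, w6, w7}; <>~p there: w0:T, w1:T, w2:T, w3:T, w6:T, w7:T. ✓
w1: successors {w0, w1, w2, w3, w5, w6}; <>~p there: w0:T, w1:T, w2:T, w3:T, w5:T, w6:T. ✓
w2: successors {w1, w2, w3, w4, w6, w7}; <>~p there: w1:T, w2:T, w3:T, w4:T, w6:T, w7:T. ✓
w3: successors {w0, w3, w4, w5, w6}; <>~p there: w0:T, w3:T, w4:T, w5:T, w6:T. ✓
w4: successors {w0, w3, w6}; <>~p there: w0:T, w3:T, w6:T. ✓
w5: successors {w0, w2, w5, w6, w7}; <>~p there: w0:T, w2:T, w5:T, w6:T, w7:T. ✓
w6: successors {w0, w1, w2, w4, w5, w6}; <>~p there: w0:T, w1:T, w2:T, w4:T, w5:T, w6:T. ✓
w7: successors {w0, w1, w2, w3, w5, w7}; <>~p there: w0:T, w1:T, w2:T, w3:T, w5:T, w7:T. ✓
— 8 worlds.

0 and 8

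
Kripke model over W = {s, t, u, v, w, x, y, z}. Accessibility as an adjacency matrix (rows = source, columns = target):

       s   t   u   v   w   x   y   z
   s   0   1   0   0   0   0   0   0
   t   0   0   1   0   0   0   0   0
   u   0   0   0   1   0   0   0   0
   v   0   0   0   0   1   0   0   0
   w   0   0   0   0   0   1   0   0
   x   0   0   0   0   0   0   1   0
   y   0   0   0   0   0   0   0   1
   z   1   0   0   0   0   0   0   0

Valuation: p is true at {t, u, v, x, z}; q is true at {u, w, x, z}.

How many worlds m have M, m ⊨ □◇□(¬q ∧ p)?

s: successors {t}; ◇□(¬q ∧ p) there: t:T. ✓
t: successors {u}; ◇□(¬q ∧ p) there: u:F. ✗
u: successors {v}; ◇□(¬q ∧ p) there: v:F. ✗
v: successors {w}; ◇□(¬q ∧ p) there: w:F. ✗
w: successors {x}; ◇□(¬q ∧ p) there: x:F. ✗
x: successors {y}; ◇□(¬q ∧ p) there: y:F. ✗
y: successors {z}; ◇□(¬q ∧ p) there: z:T. ✓
z: successors {s}; ◇□(¬q ∧ p) there: s:F. ✗
Satisfying worlds: {s, y}.

2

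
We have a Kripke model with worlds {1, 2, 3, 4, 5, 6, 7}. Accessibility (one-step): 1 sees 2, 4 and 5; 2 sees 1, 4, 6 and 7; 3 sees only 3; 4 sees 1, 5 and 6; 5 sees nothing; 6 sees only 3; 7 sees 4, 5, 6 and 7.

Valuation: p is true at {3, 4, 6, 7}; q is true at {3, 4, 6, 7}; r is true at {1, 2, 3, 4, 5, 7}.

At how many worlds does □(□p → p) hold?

1: successors {2, 4, 5}; □p → p there: 2:T, 4:T, 5:F. ✗
2: successors {1, 4, 6, 7}; □p → p there: 1:T, 4:T, 6:T, 7:T. ✓
3: successors {3}; □p → p there: 3:T. ✓
4: successors {1, 5, 6}; □p → p there: 1:T, 5:F, 6:T. ✗
5: no successors, so □(□p → p) holds vacuously. ✓
6: successors {3}; □p → p there: 3:T. ✓
7: successors {4, 5, 6, 7}; □p → p there: 4:T, 5:F, 6:T, 7:T. ✗
Satisfying worlds: {2, 3, 5, 6}.

4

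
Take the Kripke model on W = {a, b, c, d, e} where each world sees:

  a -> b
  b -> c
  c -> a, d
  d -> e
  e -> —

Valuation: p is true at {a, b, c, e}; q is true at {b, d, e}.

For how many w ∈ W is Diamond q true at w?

3

a: successors {b}; q there: b:T. ✓
b: successors {c}; q there: c:F. ✗
c: successors {a, d}; q there: a:F, d:T. ✓
d: successors {e}; q there: e:T. ✓
e: no successors, so Diamond q fails. ✗
Satisfying worlds: {a, c, d}.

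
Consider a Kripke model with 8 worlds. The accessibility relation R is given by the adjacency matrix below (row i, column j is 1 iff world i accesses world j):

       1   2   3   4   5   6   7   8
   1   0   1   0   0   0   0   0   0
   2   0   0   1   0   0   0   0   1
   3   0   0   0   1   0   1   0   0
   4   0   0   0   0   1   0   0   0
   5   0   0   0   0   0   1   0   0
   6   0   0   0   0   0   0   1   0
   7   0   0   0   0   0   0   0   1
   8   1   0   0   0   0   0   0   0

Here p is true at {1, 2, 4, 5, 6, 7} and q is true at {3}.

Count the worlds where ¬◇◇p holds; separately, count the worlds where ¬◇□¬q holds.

For ¬◇◇p:
1: ◇◇p is F. ✓
2: ◇◇p is T. ✗
3: ◇◇p is T. ✗
4: ◇◇p is T. ✗
5: ◇◇p is T. ✗
6: ◇◇p is F. ✓
7: ◇◇p is T. ✗
8: ◇◇p is T. ✗
— 2 worlds.
For ¬◇□¬q:
1: ◇□¬q is F. ✓
2: ◇□¬q is T. ✗
3: ◇□¬q is T. ✗
4: ◇□¬q is T. ✗
5: ◇□¬q is T. ✗
6: ◇□¬q is T. ✗
7: ◇□¬q is T. ✗
8: ◇□¬q is T. ✗
— 1 world.

2 and 1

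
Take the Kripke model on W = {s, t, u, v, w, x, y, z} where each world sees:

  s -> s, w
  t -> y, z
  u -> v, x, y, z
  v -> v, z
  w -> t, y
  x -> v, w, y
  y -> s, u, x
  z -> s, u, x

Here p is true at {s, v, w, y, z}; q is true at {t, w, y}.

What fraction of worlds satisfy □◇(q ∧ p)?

3/8

s: successors {s, w}; ◇(q ∧ p) there: s:T, w:T. ✓
t: successors {y, z}; ◇(q ∧ p) there: y:F, z:F. ✗
u: successors {v, x, y, z}; ◇(q ∧ p) there: v:F, x:T, y:F, z:F. ✗
v: successors {v, z}; ◇(q ∧ p) there: v:F, z:F. ✗
w: successors {t, y}; ◇(q ∧ p) there: t:T, y:F. ✗
x: successors {v, w, y}; ◇(q ∧ p) there: v:F, w:T, y:F. ✗
y: successors {s, u, x}; ◇(q ∧ p) there: s:T, u:T, x:T. ✓
z: successors {s, u, x}; ◇(q ∧ p) there: s:T, u:T, x:T. ✓
That's 3 of 8 worlds, so 3/8.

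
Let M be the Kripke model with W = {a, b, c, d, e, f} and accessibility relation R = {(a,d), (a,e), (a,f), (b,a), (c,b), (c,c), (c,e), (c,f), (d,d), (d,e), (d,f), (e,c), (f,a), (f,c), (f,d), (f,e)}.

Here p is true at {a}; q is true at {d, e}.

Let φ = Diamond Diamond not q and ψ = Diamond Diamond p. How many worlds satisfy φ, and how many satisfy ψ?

6 and 3

For Diamond Diamond not q:
a: successors {d, e, f}; Diamond not q there: d:T, e:T, f:T. ✓
b: successors {a}; Diamond not q there: a:T. ✓
c: successors {b, c, e, f}; Diamond not q there: b:T, c:T, e:T, f:T. ✓
d: successors {d, e, f}; Diamond not q there: d:T, e:T, f:T. ✓
e: successors {c}; Diamond not q there: c:T. ✓
f: successors {a, c, d, e}; Diamond not q there: a:T, c:T, d:T, e:T. ✓
— 6 worlds.
For Diamond Diamond p:
a: successors {d, e, f}; Diamond p there: d:F, e:F, f:T. ✓
b: successors {a}; Diamond p there: a:F. ✗
c: successors {b, c, e, f}; Diamond p there: b:T, c:F, e:F, f:T. ✓
d: successors {d, e, f}; Diamond p there: d:F, e:F, f:T. ✓
e: successors {c}; Diamond p there: c:F. ✗
f: successors {a, c, d, e}; Diamond p there: a:F, c:F, d:F, e:F. ✗
— 3 worlds.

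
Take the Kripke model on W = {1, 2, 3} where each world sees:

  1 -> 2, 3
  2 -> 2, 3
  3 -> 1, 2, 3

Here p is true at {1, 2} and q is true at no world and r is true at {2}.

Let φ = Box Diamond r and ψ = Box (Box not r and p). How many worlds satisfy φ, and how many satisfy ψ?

3 and 0

For Box Diamond r:
1: successors {2, 3}; Diamond r there: 2:T, 3:T. ✓
2: successors {2, 3}; Diamond r there: 2:T, 3:T. ✓
3: successors {1, 2, 3}; Diamond r there: 1:T, 2:T, 3:T. ✓
— 3 worlds.
For Box (Box not r and p):
1: successors {2, 3}; Box not r and p there: 2:F, 3:F. ✗
2: successors {2, 3}; Box not r and p there: 2:F, 3:F. ✗
3: successors {1, 2, 3}; Box not r and p there: 1:F, 2:F, 3:F. ✗
— 0 worlds.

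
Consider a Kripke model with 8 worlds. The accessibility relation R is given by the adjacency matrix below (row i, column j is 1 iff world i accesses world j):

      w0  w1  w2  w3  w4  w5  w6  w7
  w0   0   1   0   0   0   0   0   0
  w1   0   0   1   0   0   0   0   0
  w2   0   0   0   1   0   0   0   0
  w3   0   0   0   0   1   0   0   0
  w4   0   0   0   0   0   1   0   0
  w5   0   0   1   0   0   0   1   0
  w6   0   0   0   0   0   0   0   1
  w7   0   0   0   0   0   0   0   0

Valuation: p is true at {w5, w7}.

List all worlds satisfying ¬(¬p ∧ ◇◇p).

{w0, w1, w2, w4, w5, w6, w7}

w0: ¬p ∧ ◇◇p is F. ✓
w1: ¬p ∧ ◇◇p is F. ✓
w2: ¬p ∧ ◇◇p is F. ✓
w3: ¬p ∧ ◇◇p is T. ✗
w4: ¬p ∧ ◇◇p is F. ✓
w5: ¬p ∧ ◇◇p is F. ✓
w6: ¬p ∧ ◇◇p is F. ✓
w7: ¬p ∧ ◇◇p is F. ✓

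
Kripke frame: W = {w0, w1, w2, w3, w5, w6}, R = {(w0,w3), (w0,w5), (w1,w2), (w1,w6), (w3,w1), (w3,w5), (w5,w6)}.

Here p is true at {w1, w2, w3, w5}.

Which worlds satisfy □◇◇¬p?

w0: successors {w3, w5}; ◇◇¬p there: w3:T, w5:F. ✗
w1: successors {w2, w6}; ◇◇¬p there: w2:F, w6:F. ✗
w2: no successors, so □◇◇¬p holds vacuously. ✓
w3: successors {w1, w5}; ◇◇¬p there: w1:F, w5:F. ✗
w5: successors {w6}; ◇◇¬p there: w6:F. ✗
w6: no successors, so □◇◇¬p holds vacuously. ✓

{w2, w6}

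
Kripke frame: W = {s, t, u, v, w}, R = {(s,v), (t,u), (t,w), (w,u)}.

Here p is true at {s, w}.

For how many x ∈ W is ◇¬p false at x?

2

s: successors {v}; ¬p there: v:T. ✓
t: successors {u, w}; ¬p there: u:T, w:F. ✓
u: no successors, so ◇¬p fails. ✗
v: no successors, so ◇¬p fails. ✗
w: successors {u}; ¬p there: u:T. ✓
Satisfying worlds: {s, t, w}.
So ◇¬p fails at the other 2 worlds.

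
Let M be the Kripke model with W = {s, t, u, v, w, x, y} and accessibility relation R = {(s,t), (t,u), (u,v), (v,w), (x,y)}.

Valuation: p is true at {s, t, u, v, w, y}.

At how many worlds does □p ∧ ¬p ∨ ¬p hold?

1

s: □p ∧ ¬p is F, ¬p is F. ✗
t: □p ∧ ¬p is F, ¬p is F. ✗
u: □p ∧ ¬p is F, ¬p is F. ✗
v: □p ∧ ¬p is F, ¬p is F. ✗
w: □p ∧ ¬p is F, ¬p is F. ✗
x: □p ∧ ¬p is T, ¬p is T. ✓
y: □p ∧ ¬p is F, ¬p is F. ✗
Satisfying worlds: {x}.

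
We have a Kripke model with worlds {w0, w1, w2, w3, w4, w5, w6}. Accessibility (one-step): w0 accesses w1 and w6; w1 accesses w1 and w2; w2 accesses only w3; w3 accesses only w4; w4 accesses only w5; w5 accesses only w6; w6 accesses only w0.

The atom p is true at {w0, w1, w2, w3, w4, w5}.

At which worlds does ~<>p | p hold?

{w0, w1, w2, w3, w4, w5}

w0: ~<>p is F, p is T. ✓
w1: ~<>p is F, p is T. ✓
w2: ~<>p is F, p is T. ✓
w3: ~<>p is F, p is T. ✓
w4: ~<>p is F, p is T. ✓
w5: ~<>p is T, p is T. ✓
w6: ~<>p is F, p is F. ✗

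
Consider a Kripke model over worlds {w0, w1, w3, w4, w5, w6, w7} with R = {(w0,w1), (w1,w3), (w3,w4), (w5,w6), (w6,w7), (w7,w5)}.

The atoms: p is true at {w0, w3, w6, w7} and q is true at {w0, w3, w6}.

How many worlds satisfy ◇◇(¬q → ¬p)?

w0: successors {w1}; ◇(¬q → ¬p) there: w1:T. ✓
w1: successors {w3}; ◇(¬q → ¬p) there: w3:T. ✓
w3: successors {w4}; ◇(¬q → ¬p) there: w4:F. ✗
w4: no successors, so ◇◇(¬q → ¬p) fails. ✗
w5: successors {w6}; ◇(¬q → ¬p) there: w6:F. ✗
w6: successors {w7}; ◇(¬q → ¬p) there: w7:T. ✓
w7: successors {w5}; ◇(¬q → ¬p) there: w5:T. ✓
Satisfying worlds: {w0, w1, w6, w7}.

4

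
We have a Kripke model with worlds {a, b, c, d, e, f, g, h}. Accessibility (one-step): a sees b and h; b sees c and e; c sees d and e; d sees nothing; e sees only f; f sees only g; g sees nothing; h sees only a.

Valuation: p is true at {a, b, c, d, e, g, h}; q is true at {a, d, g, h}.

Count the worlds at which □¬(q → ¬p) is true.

4

a: successors {b, h}; ¬(q → ¬p) there: b:F, h:T. ✗
b: successors {c, e}; ¬(q → ¬p) there: c:F, e:F. ✗
c: successors {d, e}; ¬(q → ¬p) there: d:T, e:F. ✗
d: no successors, so □¬(q → ¬p) holds vacuously. ✓
e: successors {f}; ¬(q → ¬p) there: f:F. ✗
f: successors {g}; ¬(q → ¬p) there: g:T. ✓
g: no successors, so □¬(q → ¬p) holds vacuously. ✓
h: successors {a}; ¬(q → ¬p) there: a:T. ✓
Satisfying worlds: {d, f, g, h}.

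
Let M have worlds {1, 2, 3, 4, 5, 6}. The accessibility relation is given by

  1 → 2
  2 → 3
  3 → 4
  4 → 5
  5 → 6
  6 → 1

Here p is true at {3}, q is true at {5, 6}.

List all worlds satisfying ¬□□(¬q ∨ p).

1: □□(¬q ∨ p) is T. ✗
2: □□(¬q ∨ p) is T. ✗
3: □□(¬q ∨ p) is F. ✓
4: □□(¬q ∨ p) is F. ✓
5: □□(¬q ∨ p) is T. ✗
6: □□(¬q ∨ p) is T. ✗

{3, 4}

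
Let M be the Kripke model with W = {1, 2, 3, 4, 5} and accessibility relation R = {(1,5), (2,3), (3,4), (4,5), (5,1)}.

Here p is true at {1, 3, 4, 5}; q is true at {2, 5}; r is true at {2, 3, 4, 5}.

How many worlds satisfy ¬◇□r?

2

1: ◇□r is F. ✓
2: ◇□r is T. ✗
3: ◇□r is T. ✗
4: ◇□r is F. ✓
5: ◇□r is T. ✗
Satisfying worlds: {1, 4}.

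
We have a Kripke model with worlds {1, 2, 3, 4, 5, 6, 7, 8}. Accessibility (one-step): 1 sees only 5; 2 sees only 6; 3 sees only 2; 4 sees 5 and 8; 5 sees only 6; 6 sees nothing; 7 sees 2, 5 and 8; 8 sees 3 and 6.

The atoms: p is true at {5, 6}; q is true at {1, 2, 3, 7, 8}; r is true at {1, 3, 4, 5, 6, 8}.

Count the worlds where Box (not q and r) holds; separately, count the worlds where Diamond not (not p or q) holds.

For Box (not q and r):
1: successors {5}; not q and r there: 5:T. ✓
2: successors {6}; not q and r there: 6:T. ✓
3: successors {2}; not q and r there: 2:F. ✗
4: successors {5, 8}; not q and r there: 5:T, 8:F. ✗
5: successors {6}; not q and r there: 6:T. ✓
6: no successors, so Box (not q and r) holds vacuously. ✓
7: successors {2, 5, 8}; not q and r there: 2:F, 5:T, 8:F. ✗
8: successors {3, 6}; not q and r there: 3:F, 6:T. ✗
— 4 worlds.
For Diamond not (not p or q):
1: successors {5}; not (not p or q) there: 5:T. ✓
2: successors {6}; not (not p or q) there: 6:T. ✓
3: successors {2}; not (not p or q) there: 2:F. ✗
4: successors {5, 8}; not (not p or q) there: 5:T, 8:F. ✓
5: successors {6}; not (not p or q) there: 6:T. ✓
6: no successors, so Diamond not (not p or q) fails. ✗
7: successors {2, 5, 8}; not (not p or q) there: 2:F, 5:T, 8:F. ✓
8: successors {3, 6}; not (not p or q) there: 3:F, 6:T. ✓
— 6 worlds.

4 and 6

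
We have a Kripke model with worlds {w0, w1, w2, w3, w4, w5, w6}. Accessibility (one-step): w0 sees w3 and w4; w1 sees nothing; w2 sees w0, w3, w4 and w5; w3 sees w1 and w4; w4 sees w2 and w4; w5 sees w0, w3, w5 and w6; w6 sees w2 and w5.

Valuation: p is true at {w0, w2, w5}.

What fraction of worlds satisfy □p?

2/7

w0: successors {w3, w4}; p there: w3:F, w4:F. ✗
w1: no successors, so □p holds vacuously. ✓
w2: successors {w0, w3, w4, w5}; p there: w0:T, w3:F, w4:F, w5:T. ✗
w3: successors {w1, w4}; p there: w1:F, w4:F. ✗
w4: successors {w2, w4}; p there: w2:T, w4:F. ✗
w5: successors {w0, w3, w5, w6}; p there: w0:T, w3:F, w5:T, w6:F. ✗
w6: successors {w2, w5}; p there: w2:T, w5:T. ✓
That's 2 of 7 worlds, so 2/7.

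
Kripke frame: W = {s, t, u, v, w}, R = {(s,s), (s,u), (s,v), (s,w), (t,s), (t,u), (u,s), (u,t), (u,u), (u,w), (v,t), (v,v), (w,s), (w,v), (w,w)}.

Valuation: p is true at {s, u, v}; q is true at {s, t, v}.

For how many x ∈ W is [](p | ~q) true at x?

3

s: successors {s, u, v, w}; p | ~q there: s:T, u:T, v:T, w:T. ✓
t: successors {s, u}; p | ~q there: s:T, u:T. ✓
u: successors {s, t, u, w}; p | ~q there: s:T, t:F, u:T, w:T. ✗
v: successors {t, v}; p | ~q there: t:F, v:T. ✗
w: successors {s, v, w}; p | ~q there: s:T, v:T, w:T. ✓
Satisfying worlds: {s, t, w}.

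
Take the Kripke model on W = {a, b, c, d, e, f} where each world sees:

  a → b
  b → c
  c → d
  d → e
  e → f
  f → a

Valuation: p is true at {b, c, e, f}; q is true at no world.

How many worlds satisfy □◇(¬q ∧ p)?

4

a: successors {b}; ◇(¬q ∧ p) there: b:T. ✓
b: successors {c}; ◇(¬q ∧ p) there: c:F. ✗
c: successors {d}; ◇(¬q ∧ p) there: d:T. ✓
d: successors {e}; ◇(¬q ∧ p) there: e:T. ✓
e: successors {f}; ◇(¬q ∧ p) there: f:F. ✗
f: successors {a}; ◇(¬q ∧ p) there: a:T. ✓
Satisfying worlds: {a, c, d, f}.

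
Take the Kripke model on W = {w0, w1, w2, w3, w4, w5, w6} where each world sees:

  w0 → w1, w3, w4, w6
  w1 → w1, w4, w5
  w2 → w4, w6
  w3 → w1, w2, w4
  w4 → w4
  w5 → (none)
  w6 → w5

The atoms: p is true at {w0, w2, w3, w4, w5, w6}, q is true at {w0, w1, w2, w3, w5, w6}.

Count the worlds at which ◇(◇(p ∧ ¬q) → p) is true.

6

w0: successors {w1, w3, w4, w6}; ◇(p ∧ ¬q) → p there: w1:F, w3:T, w4:T, w6:T. ✓
w1: successors {w1, w4, w5}; ◇(p ∧ ¬q) → p there: w1:F, w4:T, w5:T. ✓
w2: successors {w4, w6}; ◇(p ∧ ¬q) → p there: w4:T, w6:T. ✓
w3: successors {w1, w2, w4}; ◇(p ∧ ¬q) → p there: w1:F, w2:T, w4:T. ✓
w4: successors {w4}; ◇(p ∧ ¬q) → p there: w4:T. ✓
w5: no successors, so ◇(◇(p ∧ ¬q) → p) fails. ✗
w6: successors {w5}; ◇(p ∧ ¬q) → p there: w5:T. ✓
Satisfying worlds: {w0, w1, w2, w3, w4, w6}.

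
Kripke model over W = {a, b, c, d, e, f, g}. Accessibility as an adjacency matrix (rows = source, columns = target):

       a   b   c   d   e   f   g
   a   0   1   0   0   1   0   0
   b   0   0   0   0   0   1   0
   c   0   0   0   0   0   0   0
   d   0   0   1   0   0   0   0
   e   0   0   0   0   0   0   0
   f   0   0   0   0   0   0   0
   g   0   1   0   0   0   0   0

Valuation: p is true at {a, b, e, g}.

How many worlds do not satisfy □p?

a: successors {b, e}; p there: b:T, e:T. ✓
b: successors {f}; p there: f:F. ✗
c: no successors, so □p holds vacuously. ✓
d: successors {c}; p there: c:F. ✗
e: no successors, so □p holds vacuously. ✓
f: no successors, so □p holds vacuously. ✓
g: successors {b}; p there: b:T. ✓
Satisfying worlds: {a, c, e, f, g}.
So □p fails at the other 2 worlds.

2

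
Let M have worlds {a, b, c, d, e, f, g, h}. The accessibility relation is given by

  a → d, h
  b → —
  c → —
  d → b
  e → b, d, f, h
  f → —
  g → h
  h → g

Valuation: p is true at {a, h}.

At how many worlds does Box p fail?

4

a: successors {d, h}; p there: d:F, h:T. ✗
b: no successors, so Box p holds vacuously. ✓
c: no successors, so Box p holds vacuously. ✓
d: successors {b}; p there: b:F. ✗
e: successors {b, d, f, h}; p there: b:F, d:F, f:F, h:T. ✗
f: no successors, so Box p holds vacuously. ✓
g: successors {h}; p there: h:T. ✓
h: successors {g}; p there: g:F. ✗
Satisfying worlds: {b, c, f, g}.
So Box p fails at the other 4 worlds.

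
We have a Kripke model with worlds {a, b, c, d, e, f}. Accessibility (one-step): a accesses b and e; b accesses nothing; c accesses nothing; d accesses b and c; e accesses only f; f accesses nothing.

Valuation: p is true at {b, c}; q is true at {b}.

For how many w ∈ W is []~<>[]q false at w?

a: successors {b, e}; ~<>[]q there: b:T, e:F. ✗
b: no successors, so []~<>[]q holds vacuously. ✓
c: no successors, so []~<>[]q holds vacuously. ✓
d: successors {b, c}; ~<>[]q there: b:T, c:T. ✓
e: successors {f}; ~<>[]q there: f:T. ✓
f: no successors, so []~<>[]q holds vacuously. ✓
Satisfying worlds: {b, c, d, e, f}.
So []~<>[]q fails at the other 1 world.

1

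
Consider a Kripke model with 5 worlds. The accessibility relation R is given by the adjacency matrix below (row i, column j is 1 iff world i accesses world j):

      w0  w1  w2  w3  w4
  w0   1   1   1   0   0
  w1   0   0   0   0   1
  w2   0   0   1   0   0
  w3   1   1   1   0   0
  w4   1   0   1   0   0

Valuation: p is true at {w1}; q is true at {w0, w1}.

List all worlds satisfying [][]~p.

w0: successors {w0, w1, w2}; []~p there: w0:F, w1:T, w2:T. ✗
w1: successors {w4}; []~p there: w4:T. ✓
w2: successors {w2}; []~p there: w2:T. ✓
w3: successors {w0, w1, w2}; []~p there: w0:F, w1:T, w2:T. ✗
w4: successors {w0, w2}; []~p there: w0:F, w2:T. ✗

{w1, w2}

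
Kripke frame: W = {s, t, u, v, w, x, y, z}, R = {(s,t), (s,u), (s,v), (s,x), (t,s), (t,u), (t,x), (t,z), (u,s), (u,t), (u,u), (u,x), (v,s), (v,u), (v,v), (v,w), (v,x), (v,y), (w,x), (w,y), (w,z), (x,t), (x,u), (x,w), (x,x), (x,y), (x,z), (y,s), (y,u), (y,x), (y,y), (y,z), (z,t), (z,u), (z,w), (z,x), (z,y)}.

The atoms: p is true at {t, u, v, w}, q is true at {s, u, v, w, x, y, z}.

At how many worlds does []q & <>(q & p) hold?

s: []q is F, <>(q & p) is T. ✗
t: []q is T, <>(q & p) is T. ✓
u: []q is F, <>(q & p) is T. ✗
v: []q is T, <>(q & p) is T. ✓
w: []q is T, <>(q & p) is F. ✗
x: []q is F, <>(q & p) is T. ✗
y: []q is T, <>(q & p) is T. ✓
z: []q is F, <>(q & p) is T. ✗
Satisfying worlds: {t, v, y}.

3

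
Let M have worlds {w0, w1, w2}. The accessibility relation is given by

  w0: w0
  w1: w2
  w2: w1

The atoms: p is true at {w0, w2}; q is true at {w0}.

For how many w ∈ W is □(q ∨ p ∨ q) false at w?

w0: successors {w0}; q ∨ p ∨ q there: w0:T. ✓
w1: successors {w2}; q ∨ p ∨ q there: w2:T. ✓
w2: successors {w1}; q ∨ p ∨ q there: w1:F. ✗
Satisfying worlds: {w0, w1}.
So □(q ∨ p ∨ q) fails at the other 1 world.

1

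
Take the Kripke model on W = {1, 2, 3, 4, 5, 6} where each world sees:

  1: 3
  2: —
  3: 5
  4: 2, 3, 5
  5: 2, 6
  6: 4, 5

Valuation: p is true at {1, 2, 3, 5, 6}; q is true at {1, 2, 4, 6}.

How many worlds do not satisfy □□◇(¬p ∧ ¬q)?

1: successors {3}; □◇(¬p ∧ ¬q) there: 3:F. ✗
2: no successors, so □□◇(¬p ∧ ¬q) holds vacuously. ✓
3: successors {5}; □◇(¬p ∧ ¬q) there: 5:F. ✗
4: successors {2, 3, 5}; □◇(¬p ∧ ¬q) there: 2:T, 3:F, 5:F. ✗
5: successors {2, 6}; □◇(¬p ∧ ¬q) there: 2:T, 6:F. ✗
6: successors {4, 5}; □◇(¬p ∧ ¬q) there: 4:F, 5:F. ✗
Satisfying worlds: {2}.
So □□◇(¬p ∧ ¬q) fails at the other 5 worlds.

5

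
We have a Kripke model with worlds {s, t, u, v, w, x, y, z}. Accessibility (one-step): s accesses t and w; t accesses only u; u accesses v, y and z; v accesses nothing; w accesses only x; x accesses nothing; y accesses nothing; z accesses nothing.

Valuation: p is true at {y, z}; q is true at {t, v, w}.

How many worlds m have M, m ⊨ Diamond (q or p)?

2

s: successors {t, w}; q or p there: t:T, w:T. ✓
t: successors {u}; q or p there: u:F. ✗
u: successors {v, y, z}; q or p there: v:T, y:T, z:T. ✓
v: no successors, so Diamond (q or p) fails. ✗
w: successors {x}; q or p there: x:F. ✗
x: no successors, so Diamond (q or p) fails. ✗
y: no successors, so Diamond (q or p) fails. ✗
z: no successors, so Diamond (q or p) fails. ✗
Satisfying worlds: {s, u}.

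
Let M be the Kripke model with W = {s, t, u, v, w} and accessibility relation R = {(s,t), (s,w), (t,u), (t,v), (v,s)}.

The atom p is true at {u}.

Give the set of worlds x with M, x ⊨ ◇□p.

{s, t}

s: successors {t, w}; □p there: t:F, w:T. ✓
t: successors {u, v}; □p there: u:T, v:F. ✓
u: no successors, so ◇□p fails. ✗
v: successors {s}; □p there: s:F. ✗
w: no successors, so ◇□p fails. ✗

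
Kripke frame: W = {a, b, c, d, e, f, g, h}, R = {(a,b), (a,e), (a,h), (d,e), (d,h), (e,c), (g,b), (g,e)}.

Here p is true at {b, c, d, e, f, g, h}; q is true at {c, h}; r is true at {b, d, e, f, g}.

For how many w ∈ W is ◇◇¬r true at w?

3

a: successors {b, e, h}; ◇¬r there: b:F, e:T, h:F. ✓
b: no successors, so ◇◇¬r fails. ✗
c: no successors, so ◇◇¬r fails. ✗
d: successors {e, h}; ◇¬r there: e:T, h:F. ✓
e: successors {c}; ◇¬r there: c:F. ✗
f: no successors, so ◇◇¬r fails. ✗
g: successors {b, e}; ◇¬r there: b:F, e:T. ✓
h: no successors, so ◇◇¬r fails. ✗
Satisfying worlds: {a, d, g}.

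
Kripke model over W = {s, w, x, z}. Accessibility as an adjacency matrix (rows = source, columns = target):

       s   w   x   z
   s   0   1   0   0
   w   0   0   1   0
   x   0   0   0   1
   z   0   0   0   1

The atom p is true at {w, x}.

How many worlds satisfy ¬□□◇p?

s: □□◇p is F. ✓
w: □□◇p is F. ✓
x: □□◇p is F. ✓
z: □□◇p is F. ✓
Satisfying worlds: {s, w, x, z}.

4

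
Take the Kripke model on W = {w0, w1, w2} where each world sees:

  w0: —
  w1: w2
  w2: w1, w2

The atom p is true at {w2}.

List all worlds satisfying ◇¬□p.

{w1, w2}

w0: no successors, so ◇¬□p fails. ✗
w1: successors {w2}; ¬□p there: w2:T. ✓
w2: successors {w1, w2}; ¬□p there: w1:F, w2:T. ✓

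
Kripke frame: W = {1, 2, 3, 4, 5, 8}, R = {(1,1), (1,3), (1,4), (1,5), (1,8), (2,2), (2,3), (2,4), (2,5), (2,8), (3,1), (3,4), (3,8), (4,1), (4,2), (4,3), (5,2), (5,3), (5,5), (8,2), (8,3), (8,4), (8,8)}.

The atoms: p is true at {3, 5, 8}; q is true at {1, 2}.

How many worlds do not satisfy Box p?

6

1: successors {1, 3, 4, 5, 8}; p there: 1:F, 3:T, 4:F, 5:T, 8:T. ✗
2: successors {2, 3, 4, 5, 8}; p there: 2:F, 3:T, 4:F, 5:T, 8:T. ✗
3: successors {1, 4, 8}; p there: 1:F, 4:F, 8:T. ✗
4: successors {1, 2, 3}; p there: 1:F, 2:F, 3:T. ✗
5: successors {2, 3, 5}; p there: 2:F, 3:T, 5:T. ✗
8: successors {2, 3, 4, 8}; p there: 2:F, 3:T, 4:F, 8:T. ✗
Satisfying worlds: ∅.
So Box p fails at the other 6 worlds.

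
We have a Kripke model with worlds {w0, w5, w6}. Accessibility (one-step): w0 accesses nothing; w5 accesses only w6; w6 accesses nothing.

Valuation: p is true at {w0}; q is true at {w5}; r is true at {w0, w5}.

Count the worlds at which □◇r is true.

w0: no successors, so □◇r holds vacuously. ✓
w5: successors {w6}; ◇r there: w6:F. ✗
w6: no successors, so □◇r holds vacuously. ✓
Satisfying worlds: {w0, w6}.

2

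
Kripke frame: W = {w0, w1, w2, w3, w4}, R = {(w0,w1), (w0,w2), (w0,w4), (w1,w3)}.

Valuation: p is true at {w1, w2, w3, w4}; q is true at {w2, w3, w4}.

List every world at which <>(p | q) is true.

w0: successors {w1, w2, w4}; p | q there: w1:T, w2:T, w4:T. ✓
w1: successors {w3}; p | q there: w3:T. ✓
w2: no successors, so <>(p | q) fails. ✗
w3: no successors, so <>(p | q) fails. ✗
w4: no successors, so <>(p | q) fails. ✗

{w0, w1}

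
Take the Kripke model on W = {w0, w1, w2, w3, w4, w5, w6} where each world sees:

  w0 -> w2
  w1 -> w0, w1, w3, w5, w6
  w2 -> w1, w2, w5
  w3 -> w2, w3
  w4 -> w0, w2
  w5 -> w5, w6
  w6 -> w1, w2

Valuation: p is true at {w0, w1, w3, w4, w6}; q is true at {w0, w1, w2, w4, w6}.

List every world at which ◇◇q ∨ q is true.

{w0, w1, w2, w3, w4, w5, w6}

w0: ◇◇q is T, q is T. ✓
w1: ◇◇q is T, q is T. ✓
w2: ◇◇q is T, q is T. ✓
w3: ◇◇q is T, q is F. ✓
w4: ◇◇q is T, q is T. ✓
w5: ◇◇q is T, q is F. ✓
w6: ◇◇q is T, q is T. ✓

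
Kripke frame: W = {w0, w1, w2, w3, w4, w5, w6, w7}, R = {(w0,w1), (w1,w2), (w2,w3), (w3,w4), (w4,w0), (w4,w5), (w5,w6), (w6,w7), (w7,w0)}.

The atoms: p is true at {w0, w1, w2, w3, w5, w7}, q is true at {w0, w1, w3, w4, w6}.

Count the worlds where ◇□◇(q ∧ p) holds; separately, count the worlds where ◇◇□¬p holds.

4 and 2

For ◇□◇(q ∧ p):
w0: successors {w1}; □◇(q ∧ p) there: w1:T. ✓
w1: successors {w2}; □◇(q ∧ p) there: w2:F. ✗
w2: successors {w3}; □◇(q ∧ p) there: w3:T. ✓
w3: successors {w4}; □◇(q ∧ p) there: w4:F. ✗
w4: successors {w0, w5}; □◇(q ∧ p) there: w0:F, w5:F. ✗
w5: successors {w6}; □◇(q ∧ p) there: w6:T. ✓
w6: successors {w7}; □◇(q ∧ p) there: w7:T. ✓
w7: successors {w0}; □◇(q ∧ p) there: w0:F. ✗
— 4 worlds.
For ◇◇□¬p:
w0: successors {w1}; ◇□¬p there: w1:F. ✗
w1: successors {w2}; ◇□¬p there: w2:T. ✓
w2: successors {w3}; ◇□¬p there: w3:F. ✗
w3: successors {w4}; ◇□¬p there: w4:T. ✓
w4: successors {w0, w5}; ◇□¬p there: w0:F, w5:F. ✗
w5: successors {w6}; ◇□¬p there: w6:F. ✗
w6: successors {w7}; ◇□¬p there: w7:F. ✗
w7: successors {w0}; ◇□¬p there: w0:F. ✗
— 2 worlds.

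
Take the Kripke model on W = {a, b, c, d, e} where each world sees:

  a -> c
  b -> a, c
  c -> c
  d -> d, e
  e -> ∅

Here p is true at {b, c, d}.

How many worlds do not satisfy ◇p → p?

a: ◇p is T, p is F. ✗
b: ◇p is T, p is T. ✓
c: ◇p is T, p is T. ✓
d: ◇p is T, p is T. ✓
e: ◇p is F, p is F. ✓
Satisfying worlds: {b, c, d, e}.
So ◇p → p fails at the other 1 world.

1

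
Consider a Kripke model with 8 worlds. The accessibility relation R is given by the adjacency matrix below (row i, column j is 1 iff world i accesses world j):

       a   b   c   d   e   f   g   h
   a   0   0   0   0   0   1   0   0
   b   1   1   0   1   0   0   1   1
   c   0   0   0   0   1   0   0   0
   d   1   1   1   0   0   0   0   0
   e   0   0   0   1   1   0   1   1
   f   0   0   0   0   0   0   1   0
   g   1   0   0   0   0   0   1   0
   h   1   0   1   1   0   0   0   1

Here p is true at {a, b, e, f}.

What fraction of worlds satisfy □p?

1/4

a: successors {f}; p there: f:T. ✓
b: successors {a, b, d, g, h}; p there: a:T, b:T, d:F, g:F, h:F. ✗
c: successors {e}; p there: e:T. ✓
d: successors {a, b, c}; p there: a:T, b:T, c:F. ✗
e: successors {d, e, g, h}; p there: d:F, e:T, g:F, h:F. ✗
f: successors {g}; p there: g:F. ✗
g: successors {a, g}; p there: a:T, g:F. ✗
h: successors {a, c, d, h}; p there: a:T, c:F, d:F, h:F. ✗
That's 2 of 8 worlds, so 2/8 = 1/4.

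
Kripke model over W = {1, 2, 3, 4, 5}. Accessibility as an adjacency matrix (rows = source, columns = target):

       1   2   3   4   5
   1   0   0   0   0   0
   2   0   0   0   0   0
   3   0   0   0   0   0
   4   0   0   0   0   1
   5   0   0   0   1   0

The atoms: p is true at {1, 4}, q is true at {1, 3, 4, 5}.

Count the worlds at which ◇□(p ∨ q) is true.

1: no successors, so ◇□(p ∨ q) fails. ✗
2: no successors, so ◇□(p ∨ q) fails. ✗
3: no successors, so ◇□(p ∨ q) fails. ✗
4: successors {5}; □(p ∨ q) there: 5:T. ✓
5: successors {4}; □(p ∨ q) there: 4:T. ✓
Satisfying worlds: {4, 5}.

2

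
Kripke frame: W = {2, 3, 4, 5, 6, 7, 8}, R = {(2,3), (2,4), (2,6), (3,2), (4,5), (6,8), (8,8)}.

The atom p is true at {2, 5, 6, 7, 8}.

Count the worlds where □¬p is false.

5

2: successors {3, 4, 6}; ¬p there: 3:T, 4:T, 6:F. ✗
3: successors {2}; ¬p there: 2:F. ✗
4: successors {5}; ¬p there: 5:F. ✗
5: no successors, so □¬p holds vacuously. ✓
6: successors {8}; ¬p there: 8:F. ✗
7: no successors, so □¬p holds vacuously. ✓
8: successors {8}; ¬p there: 8:F. ✗
Satisfying worlds: {5, 7}.
So □¬p fails at the other 5 worlds.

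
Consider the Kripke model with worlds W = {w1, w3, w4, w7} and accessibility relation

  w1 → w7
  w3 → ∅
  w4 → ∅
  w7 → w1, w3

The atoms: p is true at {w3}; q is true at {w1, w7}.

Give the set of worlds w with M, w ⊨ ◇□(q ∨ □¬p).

w1: successors {w7}; □(q ∨ □¬p) there: w7:T. ✓
w3: no successors, so ◇□(q ∨ □¬p) fails. ✗
w4: no successors, so ◇□(q ∨ □¬p) fails. ✗
w7: successors {w1, w3}; □(q ∨ □¬p) there: w1:T, w3:T. ✓

{w1, w7}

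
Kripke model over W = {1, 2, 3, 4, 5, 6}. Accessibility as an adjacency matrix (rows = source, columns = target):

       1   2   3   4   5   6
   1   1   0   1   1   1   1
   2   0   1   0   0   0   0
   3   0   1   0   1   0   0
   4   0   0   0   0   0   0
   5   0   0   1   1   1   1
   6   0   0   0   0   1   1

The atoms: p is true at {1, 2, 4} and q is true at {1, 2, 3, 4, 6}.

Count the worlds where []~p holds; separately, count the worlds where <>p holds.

2 and 4

For []~p:
1: successors {1, 3, 4, 5, 6}; ~p there: 1:F, 3:T, 4:F, 5:T, 6:T. ✗
2: successors {2}; ~p there: 2:F. ✗
3: successors {2, 4}; ~p there: 2:F, 4:F. ✗
4: no successors, so []~p holds vacuously. ✓
5: successors {3, 4, 5, 6}; ~p there: 3:T, 4:F, 5:T, 6:T. ✗
6: successors {5, 6}; ~p there: 5:T, 6:T. ✓
— 2 worlds.
For <>p:
1: successors {1, 3, 4, 5, 6}; p there: 1:T, 3:F, 4:T, 5:F, 6:F. ✓
2: successors {2}; p there: 2:T. ✓
3: successors {2, 4}; p there: 2:T, 4:T. ✓
4: no successors, so <>p fails. ✗
5: successors {3, 4, 5, 6}; p there: 3:F, 4:T, 5:F, 6:F. ✓
6: successors {5, 6}; p there: 5:F, 6:F. ✗
— 4 worlds.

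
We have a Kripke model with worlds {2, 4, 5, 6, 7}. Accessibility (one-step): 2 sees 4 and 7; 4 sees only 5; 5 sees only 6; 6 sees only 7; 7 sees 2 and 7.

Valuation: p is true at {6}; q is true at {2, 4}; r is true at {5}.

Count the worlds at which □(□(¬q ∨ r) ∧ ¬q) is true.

2

2: successors {4, 7}; □(¬q ∨ r) ∧ ¬q there: 4:F, 7:F. ✗
4: successors {5}; □(¬q ∨ r) ∧ ¬q there: 5:T. ✓
5: successors {6}; □(¬q ∨ r) ∧ ¬q there: 6:T. ✓
6: successors {7}; □(¬q ∨ r) ∧ ¬q there: 7:F. ✗
7: successors {2, 7}; □(¬q ∨ r) ∧ ¬q there: 2:F, 7:F. ✗
Satisfying worlds: {4, 5}.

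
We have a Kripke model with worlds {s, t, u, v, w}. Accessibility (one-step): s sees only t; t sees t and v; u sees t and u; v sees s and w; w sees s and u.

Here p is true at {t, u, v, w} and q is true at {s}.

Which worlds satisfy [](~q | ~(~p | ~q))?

s: successors {t}; ~q | ~(~p | ~q) there: t:T. ✓
t: successors {t, v}; ~q | ~(~p | ~q) there: t:T, v:T. ✓
u: successors {t, u}; ~q | ~(~p | ~q) there: t:T, u:T. ✓
v: successors {s, w}; ~q | ~(~p | ~q) there: s:F, w:T. ✗
w: successors {s, u}; ~q | ~(~p | ~q) there: s:F, u:T. ✗

{s, t, u}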